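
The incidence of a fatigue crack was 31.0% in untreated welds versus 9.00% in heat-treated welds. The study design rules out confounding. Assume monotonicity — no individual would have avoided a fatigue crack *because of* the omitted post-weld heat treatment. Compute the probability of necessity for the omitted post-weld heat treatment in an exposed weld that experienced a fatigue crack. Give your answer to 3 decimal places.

PN ≈ 0.710

p₁ = 0.31, p₀ = 0.09.
Under exogeneity and monotonicity, PN = (p₁ − p₀) / p₁.
PN = (0.31 − 0.09) / 0.31 = 0.22 / 0.31 ≈ 0.7097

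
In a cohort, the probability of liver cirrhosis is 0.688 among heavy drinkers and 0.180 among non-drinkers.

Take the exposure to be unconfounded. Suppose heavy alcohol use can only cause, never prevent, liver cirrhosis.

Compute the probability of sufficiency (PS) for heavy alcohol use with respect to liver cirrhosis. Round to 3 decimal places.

PS ≈ 0.620

Let p₁ = 0.688, p₀ = 0.18.
Under exogeneity and monotonicity, PS = (p₁ − p₀) / (1 − p₀).
PS = (0.688 − 0.18) / (1 − 0.18) = 0.508 / 0.82 ≈ 0.6195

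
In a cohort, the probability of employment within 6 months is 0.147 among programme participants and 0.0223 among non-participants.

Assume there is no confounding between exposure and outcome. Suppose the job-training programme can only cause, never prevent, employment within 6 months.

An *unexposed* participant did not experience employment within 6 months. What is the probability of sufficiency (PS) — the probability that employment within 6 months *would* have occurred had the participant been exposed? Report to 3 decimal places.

PS ≈ 0.128

Let p₁ = 0.147, p₀ = 0.0223.
Under exogeneity and monotonicity, PS = (p₁ − p₀) / (1 − p₀).
PS = (0.147 − 0.0223) / (1 − 0.0223) = 0.1247 / 0.9777 ≈ 0.1275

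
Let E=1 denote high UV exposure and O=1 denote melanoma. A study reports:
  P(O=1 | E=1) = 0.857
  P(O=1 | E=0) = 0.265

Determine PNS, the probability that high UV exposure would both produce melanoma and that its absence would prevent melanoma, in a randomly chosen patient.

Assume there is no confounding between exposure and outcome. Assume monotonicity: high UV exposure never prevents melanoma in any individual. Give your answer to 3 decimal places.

PNS ≈ 0.592

Let p₁ = 0.857, p₀ = 0.265.
Under exogeneity and monotonicity, PNS = p₁ − p₀.
PNS = 0.857 − 0.265 = 0.592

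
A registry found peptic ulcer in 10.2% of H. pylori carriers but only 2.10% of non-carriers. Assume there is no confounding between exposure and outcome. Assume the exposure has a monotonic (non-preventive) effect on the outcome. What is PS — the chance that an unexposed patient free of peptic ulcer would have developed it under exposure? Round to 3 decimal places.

PS ≈ 0.083

p₁ = 0.102, p₀ = 0.021.
Under exogeneity and monotonicity, PS = (p₁ − p₀) / (1 − p₀).
PS = (0.102 − 0.021) / (1 − 0.021) = 0.081 / 0.979 ≈ 0.0827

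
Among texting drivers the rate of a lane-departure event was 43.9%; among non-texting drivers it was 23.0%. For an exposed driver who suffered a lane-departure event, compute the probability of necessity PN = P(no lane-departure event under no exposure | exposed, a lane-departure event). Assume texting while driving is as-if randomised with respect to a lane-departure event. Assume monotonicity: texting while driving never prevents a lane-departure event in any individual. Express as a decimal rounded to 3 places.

p₁ = 0.439, p₀ = 0.23.
Under exogeneity and monotonicity, PN = (p₁ − p₀) / p₁.
PN = (0.439 − 0.23) / 0.439 = 0.209 / 0.439 ≈ 0.4761

PN ≈ 0.476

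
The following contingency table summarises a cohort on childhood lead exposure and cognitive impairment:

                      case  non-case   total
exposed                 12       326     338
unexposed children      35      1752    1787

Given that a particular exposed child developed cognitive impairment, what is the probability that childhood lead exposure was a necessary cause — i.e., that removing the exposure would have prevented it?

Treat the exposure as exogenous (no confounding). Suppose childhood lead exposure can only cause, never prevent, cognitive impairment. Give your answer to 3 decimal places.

p₁ = P(outcome | exposed) = 12/338 = 0.035503
p₀ = P(outcome | unexposed) = 35/1787 = 0.019586
Under exogeneity and monotonicity, PN = (p₁ − p₀) / p₁.
PN = (0.035503 − 0.019586) / 0.035503 = 0.015917 / 0.035503 ≈ 0.4483

PN ≈ 0.448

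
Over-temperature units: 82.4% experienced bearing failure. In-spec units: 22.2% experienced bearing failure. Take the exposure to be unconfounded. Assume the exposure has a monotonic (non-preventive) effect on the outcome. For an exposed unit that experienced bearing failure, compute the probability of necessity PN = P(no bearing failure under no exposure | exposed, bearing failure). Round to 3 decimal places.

p₁ = 0.824, p₀ = 0.222.
Under exogeneity and monotonicity, PN = (p₁ − p₀) / p₁.
PN = (0.824 − 0.222) / 0.824 = 0.602 / 0.824 ≈ 0.7306

PN ≈ 0.731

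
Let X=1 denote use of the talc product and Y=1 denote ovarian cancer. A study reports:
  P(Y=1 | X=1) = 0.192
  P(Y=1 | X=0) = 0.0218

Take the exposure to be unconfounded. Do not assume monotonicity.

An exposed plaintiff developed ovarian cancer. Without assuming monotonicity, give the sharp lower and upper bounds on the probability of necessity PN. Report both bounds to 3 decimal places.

Let p₁ = 0.192, p₀ = 0.0218.
Under exogeneity alone the bounds on PN are max{0,(p₁−p₀)/p₁} ≤ PN ≤ min{1,(1−p₀)/p₁}.
  lower = (p₁ − p₀)/p₁ = 0.1702 / 0.192 ≈ 0.8865
  upper = min{1, (1 − p₀)/p₁} = 0.9782 / 0.192 ≈ 5.0948 → capped at 1

0.886 ≤ PN ≤ 1.000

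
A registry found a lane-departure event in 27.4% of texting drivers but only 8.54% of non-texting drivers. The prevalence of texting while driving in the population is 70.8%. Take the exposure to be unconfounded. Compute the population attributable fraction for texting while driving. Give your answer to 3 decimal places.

p₁ = 0.274, p₀ = 0.0854.
Overall risk P(Y=1) = π·p₁ + (1−π)·p₀ = 0.708×0.274 + 0.292×0.0854 = 0.21893.
Under exogeneity, PAF = [P(Y=1) − p₀] / P(Y=1).
PAF = (0.21893 − 0.0854) / 0.21893 ≈ 0.6099

PAF ≈ 0.610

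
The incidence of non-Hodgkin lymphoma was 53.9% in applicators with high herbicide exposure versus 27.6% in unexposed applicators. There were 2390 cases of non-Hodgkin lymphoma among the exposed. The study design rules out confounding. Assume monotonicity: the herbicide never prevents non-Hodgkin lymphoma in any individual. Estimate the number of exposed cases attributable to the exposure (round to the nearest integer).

p₁ = 0.539, p₀ = 0.276.
PN = (p₁ − p₀)/p₁ = (0.539 − 0.276) / 0.539 ≈ 0.48794.
Attributable cases ≈ PN × (exposed cases) = 0.48794 × 2390 ≈ 1166.18.

about 1166 cases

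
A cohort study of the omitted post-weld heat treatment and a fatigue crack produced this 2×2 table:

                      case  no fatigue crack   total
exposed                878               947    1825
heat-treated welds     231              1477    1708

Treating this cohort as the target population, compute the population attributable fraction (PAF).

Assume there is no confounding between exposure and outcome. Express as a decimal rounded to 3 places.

p₁ = P(outcome | exposed) = 878/1825 = 0.4811
p₀ = P(outcome | unexposed) = 231/1708 = 0.13525
Exposure prevalence π = 1825/3533 = 0.51656; overall risk P(Y=1) = 0.3139.
Under exogeneity, PAF = [P(Y=1) − p₀]/P(Y=1).
PAF = (0.3139 − 0.13525) / 0.3139 ≈ 0.5691

PAF ≈ 0.569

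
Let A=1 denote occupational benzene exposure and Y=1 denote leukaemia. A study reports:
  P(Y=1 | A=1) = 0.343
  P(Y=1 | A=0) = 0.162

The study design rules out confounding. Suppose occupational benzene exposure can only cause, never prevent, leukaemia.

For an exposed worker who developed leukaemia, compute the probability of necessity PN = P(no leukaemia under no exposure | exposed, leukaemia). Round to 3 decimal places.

Let p₁ = 0.343, p₀ = 0.162.
Under exogeneity and monotonicity, PN = (p₁ − p₀) / p₁.
PN = (0.343 − 0.162) / 0.343 = 0.181 / 0.343 ≈ 0.5277

PN ≈ 0.528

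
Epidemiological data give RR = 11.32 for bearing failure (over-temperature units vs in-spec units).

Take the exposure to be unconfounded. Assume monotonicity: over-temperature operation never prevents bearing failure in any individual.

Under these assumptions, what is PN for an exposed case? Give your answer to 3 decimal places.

PN ≈ 0.912

Under exogeneity and monotonicity, PN = (RR − 1) / RR = 1 − 1/RR.
PN = (11.32 − 1) / 11.32 = 10.32 / 11.32 ≈ 0.9117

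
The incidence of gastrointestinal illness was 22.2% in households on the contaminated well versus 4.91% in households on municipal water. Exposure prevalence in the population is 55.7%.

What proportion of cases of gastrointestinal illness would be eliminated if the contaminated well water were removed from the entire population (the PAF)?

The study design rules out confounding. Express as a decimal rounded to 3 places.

p₁ = 0.222, p₀ = 0.0491.
Overall risk P(Y=1) = π·p₁ + (1−π)·p₀ = 0.557×0.222 + 0.443×0.0491 = 0.14541.
Under exogeneity, PAF = [P(Y=1) − p₀] / P(Y=1).
PAF = (0.14541 − 0.0491) / 0.14541 ≈ 0.6623

PAF ≈ 0.662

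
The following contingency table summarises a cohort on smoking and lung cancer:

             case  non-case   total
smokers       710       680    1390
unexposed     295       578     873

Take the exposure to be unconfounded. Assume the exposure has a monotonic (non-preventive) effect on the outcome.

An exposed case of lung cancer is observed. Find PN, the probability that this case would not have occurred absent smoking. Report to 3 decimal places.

PN ≈ 0.338

p₁ = P(outcome | exposed) = 710/1390 = 0.51079
p₀ = P(outcome | unexposed) = 295/873 = 0.33792
Under exogeneity and monotonicity, PN = (p₁ − p₀) / p₁.
PN = (0.51079 − 0.33792) / 0.51079 = 0.17288 / 0.51079 ≈ 0.3384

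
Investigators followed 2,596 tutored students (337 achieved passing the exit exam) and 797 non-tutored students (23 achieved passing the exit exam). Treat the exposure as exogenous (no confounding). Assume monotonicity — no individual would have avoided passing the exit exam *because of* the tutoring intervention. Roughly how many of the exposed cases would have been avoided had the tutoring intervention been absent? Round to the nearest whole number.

about 262 cases

p₁ = P(outcome | exposed) = 337/2596 = 0.12982
p₀ = P(outcome | unexposed) = 23/797 = 0.028858
PN = (p₁ − p₀)/p₁ = (0.12982 − 0.028858) / 0.12982 ≈ 0.77770.
Attributable cases ≈ PN × (exposed cases) = 0.77770 × 337 ≈ 262.08.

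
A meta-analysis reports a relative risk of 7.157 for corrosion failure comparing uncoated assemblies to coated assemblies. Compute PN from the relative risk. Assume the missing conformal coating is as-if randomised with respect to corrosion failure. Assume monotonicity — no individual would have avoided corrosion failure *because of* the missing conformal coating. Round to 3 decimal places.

PN ≈ 0.860

Under exogeneity and monotonicity, PN = (RR − 1) / RR = 1 − 1/RR.
PN = (7.157 − 1) / 7.157 = 6.157 / 7.157 ≈ 0.8603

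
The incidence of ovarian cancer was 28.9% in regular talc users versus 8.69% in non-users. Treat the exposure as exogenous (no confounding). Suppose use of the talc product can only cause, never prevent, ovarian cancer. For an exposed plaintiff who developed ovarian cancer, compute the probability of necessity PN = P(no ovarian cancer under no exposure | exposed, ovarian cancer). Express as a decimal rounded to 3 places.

p₁ = 0.289, p₀ = 0.0869.
Under exogeneity and monotonicity, PN = (p₁ − p₀) / p₁.
PN = (0.289 − 0.0869) / 0.289 = 0.2021 / 0.289 ≈ 0.6993

PN ≈ 0.699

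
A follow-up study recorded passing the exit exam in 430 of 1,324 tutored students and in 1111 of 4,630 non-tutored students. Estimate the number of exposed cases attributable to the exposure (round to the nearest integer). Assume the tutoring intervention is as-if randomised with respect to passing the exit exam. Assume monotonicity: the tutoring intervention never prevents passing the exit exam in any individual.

p₁ = P(outcome | exposed) = 430/1324 = 0.32477
p₀ = P(outcome | unexposed) = 1111/4630 = 0.23996
PN = (p₁ − p₀)/p₁ = (0.32477 − 0.23996) / 0.32477 ≈ 0.26116.
Attributable cases ≈ PN × (exposed cases) = 0.26116 × 430 ≈ 112.30.

about 112 cases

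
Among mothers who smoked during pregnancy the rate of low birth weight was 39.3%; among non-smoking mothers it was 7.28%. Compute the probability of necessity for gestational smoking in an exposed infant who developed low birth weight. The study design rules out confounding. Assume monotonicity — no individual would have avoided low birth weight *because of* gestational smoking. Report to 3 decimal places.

p₁ = 0.393, p₀ = 0.0728.
Under exogeneity and monotonicity, PN = (p₁ − p₀) / p₁.
PN = (0.393 − 0.0728) / 0.393 = 0.3202 / 0.393 ≈ 0.8148

PN ≈ 0.815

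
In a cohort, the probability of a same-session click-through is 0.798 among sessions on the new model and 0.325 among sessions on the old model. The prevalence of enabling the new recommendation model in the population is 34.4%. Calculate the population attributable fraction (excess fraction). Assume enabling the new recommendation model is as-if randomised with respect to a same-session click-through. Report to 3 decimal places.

Let p₁ = 0.798, p₀ = 0.325.
Overall risk P(Y=1) = π·p₁ + (1−π)·p₀ = 0.344×0.798 + 0.656×0.325 = 0.48771.
Under exogeneity, PAF = [P(Y=1) − p₀] / P(Y=1).
PAF = (0.48771 − 0.325) / 0.48771 ≈ 0.3336

PAF ≈ 0.334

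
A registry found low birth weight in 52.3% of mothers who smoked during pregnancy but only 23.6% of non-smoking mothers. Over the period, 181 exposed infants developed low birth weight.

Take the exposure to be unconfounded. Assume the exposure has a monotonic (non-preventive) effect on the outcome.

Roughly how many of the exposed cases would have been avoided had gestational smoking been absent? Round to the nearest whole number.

about 99 cases

p₁ = 0.523, p₀ = 0.236.
PN = (p₁ − p₀)/p₁ = (0.523 − 0.236) / 0.523 ≈ 0.54876.
Attributable cases ≈ PN × (exposed cases) = 0.54876 × 181 ≈ 99.33.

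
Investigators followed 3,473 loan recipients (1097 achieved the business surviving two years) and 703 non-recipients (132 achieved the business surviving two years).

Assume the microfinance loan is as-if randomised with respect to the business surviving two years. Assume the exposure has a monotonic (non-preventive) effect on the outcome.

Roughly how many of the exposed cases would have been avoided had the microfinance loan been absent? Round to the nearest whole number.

about 445 cases

p₁ = P(outcome | exposed) = 1097/3473 = 0.31587
p₀ = P(outcome | unexposed) = 132/703 = 0.18777
PN = (p₁ − p₀)/p₁ = (0.31587 − 0.18777) / 0.31587 ≈ 0.40555.
Attributable cases ≈ PN × (exposed cases) = 0.40555 × 1097 ≈ 444.89.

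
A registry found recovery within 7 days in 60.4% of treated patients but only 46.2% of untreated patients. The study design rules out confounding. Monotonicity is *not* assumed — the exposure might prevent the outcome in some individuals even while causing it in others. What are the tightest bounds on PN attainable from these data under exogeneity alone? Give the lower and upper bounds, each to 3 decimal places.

0.235 ≤ PN ≤ 0.891

p₁ = 0.604, p₀ = 0.462.
Under exogeneity alone the bounds on PN are max{0,(p₁−p₀)/p₁} ≤ PN ≤ min{1,(1−p₀)/p₁}.
  lower = (p₁ − p₀)/p₁ = 0.142 / 0.604 ≈ 0.2351
  upper = min{1, (1 − p₀)/p₁} = 0.538 / 0.604 ≈ 0.8907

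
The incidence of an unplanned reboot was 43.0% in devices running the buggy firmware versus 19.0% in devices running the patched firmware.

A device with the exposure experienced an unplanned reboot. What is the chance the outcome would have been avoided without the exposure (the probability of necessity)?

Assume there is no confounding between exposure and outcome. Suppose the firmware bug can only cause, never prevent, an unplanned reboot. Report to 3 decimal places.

p₁ = 0.43, p₀ = 0.19.
Under exogeneity and monotonicity, PN = (p₁ − p₀) / p₁.
PN = (0.43 − 0.19) / 0.43 = 0.24 / 0.43 ≈ 0.5581

PN ≈ 0.558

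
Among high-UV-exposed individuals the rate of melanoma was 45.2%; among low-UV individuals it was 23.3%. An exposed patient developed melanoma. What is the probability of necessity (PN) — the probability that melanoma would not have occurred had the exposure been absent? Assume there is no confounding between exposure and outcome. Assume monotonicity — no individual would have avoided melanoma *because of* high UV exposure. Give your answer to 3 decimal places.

PN ≈ 0.485

p₁ = 0.452, p₀ = 0.233.
Under exogeneity and monotonicity, PN = (p₁ − p₀) / p₁.
PN = (0.452 − 0.233) / 0.452 = 0.219 / 0.452 ≈ 0.4845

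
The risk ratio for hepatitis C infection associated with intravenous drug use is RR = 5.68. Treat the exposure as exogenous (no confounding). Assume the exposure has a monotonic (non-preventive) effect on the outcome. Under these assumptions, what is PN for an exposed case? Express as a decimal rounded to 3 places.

PN ≈ 0.824

Under exogeneity and monotonicity, PN = (RR − 1) / RR = 1 − 1/RR.
PN = (5.68 − 1) / 5.68 = 4.68 / 5.68 ≈ 0.8239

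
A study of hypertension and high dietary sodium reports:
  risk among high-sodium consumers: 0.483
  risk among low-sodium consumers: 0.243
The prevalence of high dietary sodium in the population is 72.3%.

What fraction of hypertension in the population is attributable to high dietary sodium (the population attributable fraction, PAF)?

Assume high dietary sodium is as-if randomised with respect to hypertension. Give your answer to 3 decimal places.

PAF ≈ 0.417

Let p₁ = 0.483, p₀ = 0.243.
Overall risk P(Y=1) = π·p₁ + (1−π)·p₀ = 0.723×0.483 + 0.277×0.243 = 0.41652.
Under exogeneity, PAF = [P(Y=1) − p₀] / P(Y=1).
PAF = (0.41652 − 0.243) / 0.41652 ≈ 0.4166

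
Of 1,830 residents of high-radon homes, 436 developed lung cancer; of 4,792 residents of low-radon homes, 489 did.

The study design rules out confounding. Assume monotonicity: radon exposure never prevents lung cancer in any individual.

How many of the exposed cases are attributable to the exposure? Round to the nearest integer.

about 249 cases

p₁ = P(outcome | exposed) = 436/1830 = 0.23825
p₀ = P(outcome | unexposed) = 489/4792 = 0.10205
PN = (p₁ − p₀)/p₁ = (0.23825 − 0.10205) / 0.23825 ≈ 0.57169.
Attributable cases ≈ PN × (exposed cases) = 0.57169 × 436 ≈ 249.26.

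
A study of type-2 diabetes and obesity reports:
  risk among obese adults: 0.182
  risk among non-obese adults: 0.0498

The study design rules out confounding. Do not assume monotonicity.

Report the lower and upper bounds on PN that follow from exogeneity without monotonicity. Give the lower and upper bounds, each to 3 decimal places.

0.726 ≤ PN ≤ 1.000

Let p₁ = 0.182, p₀ = 0.0498.
Under exogeneity alone the bounds on PN are max{0,(p₁−p₀)/p₁} ≤ PN ≤ min{1,(1−p₀)/p₁}.
  lower = (p₁ − p₀)/p₁ = 0.1322 / 0.182 ≈ 0.7264
  upper = min{1, (1 − p₀)/p₁} = 0.9502 / 0.182 ≈ 5.2209 → capped at 1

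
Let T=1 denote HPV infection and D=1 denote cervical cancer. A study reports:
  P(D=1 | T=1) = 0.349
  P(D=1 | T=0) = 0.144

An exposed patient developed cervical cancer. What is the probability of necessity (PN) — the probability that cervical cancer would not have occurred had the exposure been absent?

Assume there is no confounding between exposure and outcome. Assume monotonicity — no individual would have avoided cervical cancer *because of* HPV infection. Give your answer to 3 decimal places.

Let p₁ = 0.349, p₀ = 0.144.
Under exogeneity and monotonicity, PN = (p₁ − p₀) / p₁.
PN = (0.349 − 0.144) / 0.349 = 0.205 / 0.349 ≈ 0.5874

PN ≈ 0.587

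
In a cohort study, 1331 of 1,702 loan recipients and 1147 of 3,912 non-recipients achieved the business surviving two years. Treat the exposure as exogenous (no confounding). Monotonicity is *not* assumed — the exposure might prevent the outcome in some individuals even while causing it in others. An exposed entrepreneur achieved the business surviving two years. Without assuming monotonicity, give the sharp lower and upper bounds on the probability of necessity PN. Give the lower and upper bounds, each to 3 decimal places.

0.625 ≤ PN ≤ 0.904

p₁ = P(outcome | exposed) = 1331/1702 = 0.78202
p₀ = P(outcome | unexposed) = 1147/3912 = 0.2932
Under exogeneity alone the bounds on PN are max{0,(p₁−p₀)/p₁} ≤ PN ≤ min{1,(1−p₀)/p₁}.
  lower = (p₁ − p₀)/p₁ = 0.48882 / 0.78202 ≈ 0.6251
  upper = min{1, (1 − p₀)/p₁} = 0.7068 / 0.78202 ≈ 0.9038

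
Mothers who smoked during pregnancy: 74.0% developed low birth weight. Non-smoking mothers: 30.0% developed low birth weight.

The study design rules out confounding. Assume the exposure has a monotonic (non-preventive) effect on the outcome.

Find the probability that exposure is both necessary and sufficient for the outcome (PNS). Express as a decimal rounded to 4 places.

PNS ≈ 0.4400

p₁ = 0.74, p₀ = 0.3.
Under exogeneity and monotonicity, PNS = p₁ − p₀.
PNS = 0.74 − 0.3 = 0.44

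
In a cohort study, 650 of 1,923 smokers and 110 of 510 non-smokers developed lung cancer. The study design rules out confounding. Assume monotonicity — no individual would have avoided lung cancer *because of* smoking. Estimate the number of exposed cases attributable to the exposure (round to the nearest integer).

about 235 cases

p₁ = P(outcome | exposed) = 650/1923 = 0.33801
p₀ = P(outcome | unexposed) = 110/510 = 0.21569
PN = (p₁ − p₀)/p₁ = (0.33801 − 0.21569) / 0.33801 ≈ 0.36190.
Attributable cases ≈ PN × (exposed cases) = 0.36190 × 650 ≈ 235.24.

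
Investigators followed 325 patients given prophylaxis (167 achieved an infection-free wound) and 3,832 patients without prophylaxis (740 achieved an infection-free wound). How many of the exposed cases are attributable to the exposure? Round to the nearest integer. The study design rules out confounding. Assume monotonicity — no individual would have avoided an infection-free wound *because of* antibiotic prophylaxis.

about 104 cases

p₁ = P(outcome | exposed) = 167/325 = 0.51385
p₀ = P(outcome | unexposed) = 740/3832 = 0.19311
PN = (p₁ − p₀)/p₁ = (0.51385 − 0.19311) / 0.51385 ≈ 0.62419.
Attributable cases ≈ PN × (exposed cases) = 0.62419 × 167 ≈ 104.24.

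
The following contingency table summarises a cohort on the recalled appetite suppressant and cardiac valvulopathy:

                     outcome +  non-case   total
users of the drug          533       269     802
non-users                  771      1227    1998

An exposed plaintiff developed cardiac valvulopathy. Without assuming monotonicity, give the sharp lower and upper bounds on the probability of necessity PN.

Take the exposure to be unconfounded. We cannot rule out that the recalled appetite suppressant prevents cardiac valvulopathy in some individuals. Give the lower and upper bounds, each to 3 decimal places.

p₁ = P(outcome | exposed) = 533/802 = 0.66459
p₀ = P(outcome | unexposed) = 771/1998 = 0.38589
Under exogeneity alone the bounds on PN are max{0,(p₁−p₀)/p₁} ≤ PN ≤ min{1,(1−p₀)/p₁}.
  lower = (p₁ − p₀)/p₁ = 0.2787 / 0.66459 ≈ 0.4194
  upper = min{1, (1 − p₀)/p₁} = 0.61411 / 0.66459 ≈ 0.9241

0.419 ≤ PN ≤ 0.924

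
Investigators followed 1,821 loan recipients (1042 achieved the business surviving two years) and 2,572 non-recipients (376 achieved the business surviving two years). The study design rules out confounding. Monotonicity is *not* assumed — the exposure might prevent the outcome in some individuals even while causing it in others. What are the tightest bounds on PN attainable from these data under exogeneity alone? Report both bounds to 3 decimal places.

p₁ = P(outcome | exposed) = 1042/1821 = 0.57221
p₀ = P(outcome | unexposed) = 376/2572 = 0.14619
Under exogeneity alone the bounds on PN are max{0,(p₁−p₀)/p₁} ≤ PN ≤ min{1,(1−p₀)/p₁}.
  lower = (p₁ − p₀)/p₁ = 0.42602 / 0.57221 ≈ 0.7445
  upper = min{1, (1 − p₀)/p₁} = 0.85381 / 0.57221 ≈ 1.4921 → capped at 1

0.745 ≤ PN ≤ 1.000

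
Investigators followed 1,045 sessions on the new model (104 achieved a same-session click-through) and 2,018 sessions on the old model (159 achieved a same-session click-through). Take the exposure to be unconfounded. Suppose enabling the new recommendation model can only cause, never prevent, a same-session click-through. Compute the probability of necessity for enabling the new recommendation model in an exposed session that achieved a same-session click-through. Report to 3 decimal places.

p₁ = P(outcome | exposed) = 104/1045 = 0.099522
p₀ = P(outcome | unexposed) = 159/2018 = 0.078791
Under exogeneity and monotonicity, PN = (p₁ − p₀) / p₁.
PN = (0.099522 − 0.078791) / 0.099522 = 0.020731 / 0.099522 ≈ 0.2083

PN ≈ 0.208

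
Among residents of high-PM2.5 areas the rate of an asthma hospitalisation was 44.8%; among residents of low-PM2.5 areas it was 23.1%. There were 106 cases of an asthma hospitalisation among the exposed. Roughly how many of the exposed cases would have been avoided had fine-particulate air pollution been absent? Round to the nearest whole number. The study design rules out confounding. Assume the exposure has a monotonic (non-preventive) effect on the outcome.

p₁ = 0.448, p₀ = 0.231.
PN = (p₁ − p₀)/p₁ = (0.448 − 0.231) / 0.448 ≈ 0.48437.
Attributable cases ≈ PN × (exposed cases) = 0.48437 × 106 ≈ 51.34.

about 51 cases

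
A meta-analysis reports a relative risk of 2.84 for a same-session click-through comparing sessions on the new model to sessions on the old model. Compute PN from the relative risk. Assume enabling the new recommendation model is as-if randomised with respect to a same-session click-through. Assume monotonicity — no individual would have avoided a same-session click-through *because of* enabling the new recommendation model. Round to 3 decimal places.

PN ≈ 0.648

Under exogeneity and monotonicity, PN = (RR − 1) / RR = 1 − 1/RR.
PN = (2.84 − 1) / 2.84 = 1.84 / 2.84 ≈ 0.6479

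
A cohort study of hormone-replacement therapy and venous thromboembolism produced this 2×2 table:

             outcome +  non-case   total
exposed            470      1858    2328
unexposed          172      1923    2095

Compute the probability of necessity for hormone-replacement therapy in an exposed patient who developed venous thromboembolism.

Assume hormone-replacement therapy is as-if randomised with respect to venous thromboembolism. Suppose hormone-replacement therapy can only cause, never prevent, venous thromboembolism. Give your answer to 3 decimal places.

p₁ = P(outcome | exposed) = 470/2328 = 0.20189
p₀ = P(outcome | unexposed) = 172/2095 = 0.0821
Under exogeneity and monotonicity, PN = (p₁ − p₀) / p₁.
PN = (0.20189 − 0.0821) / 0.20189 = 0.11979 / 0.20189 ≈ 0.5933

PN ≈ 0.593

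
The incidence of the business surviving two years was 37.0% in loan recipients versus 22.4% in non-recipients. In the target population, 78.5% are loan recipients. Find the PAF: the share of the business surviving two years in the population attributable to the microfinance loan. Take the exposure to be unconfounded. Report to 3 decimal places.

p₁ = 0.37, p₀ = 0.224.
Overall risk P(Y=1) = π·p₁ + (1−π)·p₀ = 0.785×0.37 + 0.215×0.224 = 0.33861.
Under exogeneity, PAF = [P(Y=1) − p₀] / P(Y=1).
PAF = (0.33861 − 0.224) / 0.33861 ≈ 0.3385

PAF ≈ 0.338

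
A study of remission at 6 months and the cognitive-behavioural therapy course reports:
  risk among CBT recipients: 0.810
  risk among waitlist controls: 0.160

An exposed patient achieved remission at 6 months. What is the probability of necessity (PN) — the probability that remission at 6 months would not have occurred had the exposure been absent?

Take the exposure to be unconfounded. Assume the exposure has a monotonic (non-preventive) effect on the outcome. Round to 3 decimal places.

Let p₁ = 0.81, p₀ = 0.16.
Under exogeneity and monotonicity, PN = (p₁ − p₀) / p₁.
PN = (0.81 − 0.16) / 0.81 = 0.65 / 0.81 ≈ 0.8025

PN ≈ 0.802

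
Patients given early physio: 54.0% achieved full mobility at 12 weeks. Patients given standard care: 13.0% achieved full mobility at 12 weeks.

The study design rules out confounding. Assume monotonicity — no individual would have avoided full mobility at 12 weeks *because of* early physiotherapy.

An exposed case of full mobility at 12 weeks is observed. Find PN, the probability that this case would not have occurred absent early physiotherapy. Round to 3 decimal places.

p₁ = 0.54, p₀ = 0.13.
Under exogeneity and monotonicity, PN = (p₁ − p₀) / p₁.
PN = (0.54 − 0.13) / 0.54 = 0.41 / 0.54 ≈ 0.7593

PN ≈ 0.759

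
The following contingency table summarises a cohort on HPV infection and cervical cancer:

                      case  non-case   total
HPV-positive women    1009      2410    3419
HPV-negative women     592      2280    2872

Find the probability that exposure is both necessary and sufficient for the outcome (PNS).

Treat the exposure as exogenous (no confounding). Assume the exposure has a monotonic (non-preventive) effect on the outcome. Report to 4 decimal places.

p₁ = P(outcome | exposed) = 1009/3419 = 0.29512
p₀ = P(outcome | unexposed) = 592/2872 = 0.20613
Under exogeneity and monotonicity, PNS = p₁ − p₀.
PNS = 0.29512 − 0.20613 = 0.088987

PNS ≈ 0.0890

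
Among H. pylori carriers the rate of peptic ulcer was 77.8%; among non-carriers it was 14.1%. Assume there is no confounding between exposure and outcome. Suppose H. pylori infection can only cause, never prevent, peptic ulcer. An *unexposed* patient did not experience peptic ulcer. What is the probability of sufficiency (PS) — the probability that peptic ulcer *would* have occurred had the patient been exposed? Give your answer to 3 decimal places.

p₁ = 0.778, p₀ = 0.141.
Under exogeneity and monotonicity, PS = (p₁ − p₀) / (1 − p₀).
PS = (0.778 − 0.141) / (1 − 0.141) = 0.637 / 0.859 ≈ 0.7416

PS ≈ 0.742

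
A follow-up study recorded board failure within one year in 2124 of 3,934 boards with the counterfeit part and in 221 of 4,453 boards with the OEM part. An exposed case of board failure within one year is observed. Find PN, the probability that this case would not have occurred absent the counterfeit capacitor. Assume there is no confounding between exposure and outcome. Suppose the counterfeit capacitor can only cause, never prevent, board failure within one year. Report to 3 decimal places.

PN ≈ 0.908

p₁ = P(outcome | exposed) = 2124/3934 = 0.53991
p₀ = P(outcome | unexposed) = 221/4453 = 0.049629
Under exogeneity and monotonicity, PN = (p₁ − p₀) / p₁.
PN = (0.53991 − 0.049629) / 0.53991 = 0.49028 / 0.53991 ≈ 0.9081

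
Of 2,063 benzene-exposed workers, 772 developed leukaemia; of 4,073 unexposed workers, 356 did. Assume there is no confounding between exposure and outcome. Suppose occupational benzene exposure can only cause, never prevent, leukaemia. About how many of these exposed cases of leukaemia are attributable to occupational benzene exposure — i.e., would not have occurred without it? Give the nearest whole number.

about 592 cases

p₁ = P(outcome | exposed) = 772/2063 = 0.37421
p₀ = P(outcome | unexposed) = 356/4073 = 0.087405
PN = (p₁ − p₀)/p₁ = (0.37421 − 0.087405) / 0.37421 ≈ 0.76643.
Attributable cases ≈ PN × (exposed cases) = 0.76643 × 772 ≈ 591.68.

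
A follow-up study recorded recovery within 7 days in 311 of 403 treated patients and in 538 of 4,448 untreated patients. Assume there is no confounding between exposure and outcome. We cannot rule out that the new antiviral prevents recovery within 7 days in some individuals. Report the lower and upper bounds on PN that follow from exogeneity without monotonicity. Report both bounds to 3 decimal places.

p₁ = P(outcome | exposed) = 311/403 = 0.77171
p₀ = P(outcome | unexposed) = 538/4448 = 0.12095
Under exogeneity alone the bounds on PN are max{0,(p₁−p₀)/p₁} ≤ PN ≤ min{1,(1−p₀)/p₁}.
  lower = (p₁ − p₀)/p₁ = 0.65076 / 0.77171 ≈ 0.8433
  upper = min{1, (1 − p₀)/p₁} = 0.87905 / 0.77171 ≈ 1.1391 → capped at 1

0.843 ≤ PN ≤ 1.000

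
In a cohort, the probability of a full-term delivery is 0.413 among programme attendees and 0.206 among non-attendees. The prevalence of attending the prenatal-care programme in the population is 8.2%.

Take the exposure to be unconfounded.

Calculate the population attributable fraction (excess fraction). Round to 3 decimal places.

Let p₁ = 0.413, p₀ = 0.206.
Overall risk P(Y=1) = π·p₁ + (1−π)·p₀ = 0.082×0.413 + 0.918×0.206 = 0.22297.
Under exogeneity, PAF = [P(Y=1) − p₀] / P(Y=1).
PAF = (0.22297 − 0.206) / 0.22297 ≈ 0.0761

PAF ≈ 0.076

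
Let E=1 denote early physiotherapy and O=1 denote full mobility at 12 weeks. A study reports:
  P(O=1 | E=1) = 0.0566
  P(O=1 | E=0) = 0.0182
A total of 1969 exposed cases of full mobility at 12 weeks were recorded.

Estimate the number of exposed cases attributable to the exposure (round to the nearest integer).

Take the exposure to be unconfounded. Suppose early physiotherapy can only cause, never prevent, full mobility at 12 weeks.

Let p₁ = 0.0566, p₀ = 0.0182.
PN = (p₁ − p₀)/p₁ = (0.0566 − 0.0182) / 0.0566 ≈ 0.67845.
Attributable cases ≈ PN × (exposed cases) = 0.67845 × 1969 ≈ 1335.86.

about 1336 cases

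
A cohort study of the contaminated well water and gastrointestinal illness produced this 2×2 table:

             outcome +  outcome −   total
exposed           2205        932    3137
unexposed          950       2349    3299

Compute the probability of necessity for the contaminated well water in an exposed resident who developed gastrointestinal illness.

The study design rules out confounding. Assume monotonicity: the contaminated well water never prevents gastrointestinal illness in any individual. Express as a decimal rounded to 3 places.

p₁ = P(outcome | exposed) = 2205/3137 = 0.7029
p₀ = P(outcome | unexposed) = 950/3299 = 0.28797
Under exogeneity and monotonicity, PN = (p₁ − p₀)/p₁.
PN = (0.7029 − 0.28797) / 0.7029 ≈ 0.5903

PN ≈ 0.590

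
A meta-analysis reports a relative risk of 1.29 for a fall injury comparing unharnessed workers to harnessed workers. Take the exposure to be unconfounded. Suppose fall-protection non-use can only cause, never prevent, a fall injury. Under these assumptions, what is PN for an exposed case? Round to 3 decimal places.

Under exogeneity and monotonicity, PN = (RR − 1) / RR = 1 − 1/RR.
PN = (1.29 − 1) / 1.29 = 0.29 / 1.29 ≈ 0.2248

PN ≈ 0.225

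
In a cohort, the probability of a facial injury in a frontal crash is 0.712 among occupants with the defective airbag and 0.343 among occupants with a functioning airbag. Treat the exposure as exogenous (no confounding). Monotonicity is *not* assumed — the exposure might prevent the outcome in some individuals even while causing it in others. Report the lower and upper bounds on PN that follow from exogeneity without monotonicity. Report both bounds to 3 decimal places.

0.518 ≤ PN ≤ 0.923

Let p₁ = 0.712, p₀ = 0.343.
Under exogeneity alone the bounds on PN are max{0,(p₁−p₀)/p₁} ≤ PN ≤ min{1,(1−p₀)/p₁}.
  lower = (p₁ − p₀)/p₁ = 0.369 / 0.712 ≈ 0.5183
  upper = min{1, (1 − p₀)/p₁} = 0.657 / 0.712 ≈ 0.9228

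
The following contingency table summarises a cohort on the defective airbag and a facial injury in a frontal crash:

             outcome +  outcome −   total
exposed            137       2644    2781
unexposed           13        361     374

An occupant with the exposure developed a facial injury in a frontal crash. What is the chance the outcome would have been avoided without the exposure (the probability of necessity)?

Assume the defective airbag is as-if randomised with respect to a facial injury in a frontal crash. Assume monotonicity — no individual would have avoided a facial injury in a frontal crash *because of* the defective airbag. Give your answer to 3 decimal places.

PN ≈ 0.294

p₁ = P(outcome | exposed) = 137/2781 = 0.049263
p₀ = P(outcome | unexposed) = 13/374 = 0.034759
Under exogeneity and monotonicity, PN = (p₁ − p₀) / p₁.
PN = (0.049263 − 0.034759) / 0.049263 = 0.014503 / 0.049263 ≈ 0.2944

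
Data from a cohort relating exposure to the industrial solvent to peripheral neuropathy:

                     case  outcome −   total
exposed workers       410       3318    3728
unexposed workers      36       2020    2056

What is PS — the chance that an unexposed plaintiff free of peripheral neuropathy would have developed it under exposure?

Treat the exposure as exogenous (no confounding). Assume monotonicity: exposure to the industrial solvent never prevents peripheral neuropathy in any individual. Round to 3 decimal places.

PS ≈ 0.094

p₁ = P(outcome | exposed) = 410/3728 = 0.10998
p₀ = P(outcome | unexposed) = 36/2056 = 0.01751
Under exogeneity and monotonicity, PS = (p₁ − p₀) / (1 − p₀).
PS = (0.10998 − 0.01751) / (1 − 0.01751) = 0.092469 / 0.98249 ≈ 0.0941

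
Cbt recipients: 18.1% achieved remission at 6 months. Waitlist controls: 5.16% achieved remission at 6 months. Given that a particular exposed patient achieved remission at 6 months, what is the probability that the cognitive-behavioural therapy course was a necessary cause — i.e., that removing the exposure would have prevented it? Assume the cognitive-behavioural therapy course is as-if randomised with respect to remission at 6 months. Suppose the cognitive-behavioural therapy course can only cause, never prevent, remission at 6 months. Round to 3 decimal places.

PN ≈ 0.715

p₁ = 0.181, p₀ = 0.0516.
Under exogeneity and monotonicity, PN = (p₁ − p₀) / p₁.
PN = (0.181 − 0.0516) / 0.181 = 0.1294 / 0.181 ≈ 0.7149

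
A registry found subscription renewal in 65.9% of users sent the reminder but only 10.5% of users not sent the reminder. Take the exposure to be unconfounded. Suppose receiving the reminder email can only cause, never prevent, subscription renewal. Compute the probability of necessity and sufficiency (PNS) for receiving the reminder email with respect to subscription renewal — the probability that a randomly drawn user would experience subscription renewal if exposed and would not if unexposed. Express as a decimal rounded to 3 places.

PNS ≈ 0.554

p₁ = 0.659, p₀ = 0.105.
Under exogeneity and monotonicity, PNS = p₁ − p₀.
PNS = 0.659 − 0.105 = 0.554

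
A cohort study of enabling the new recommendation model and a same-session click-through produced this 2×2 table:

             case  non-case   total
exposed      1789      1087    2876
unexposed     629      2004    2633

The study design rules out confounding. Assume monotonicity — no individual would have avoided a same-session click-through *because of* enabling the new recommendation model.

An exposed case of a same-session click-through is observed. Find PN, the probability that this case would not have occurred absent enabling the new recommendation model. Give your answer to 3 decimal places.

PN ≈ 0.616

p₁ = P(outcome | exposed) = 1789/2876 = 0.62204
p₀ = P(outcome | unexposed) = 629/2633 = 0.23889
Under exogeneity and monotonicity, PN = (p₁ − p₀) / p₁.
PN = (0.62204 − 0.23889) / 0.62204 = 0.38315 / 0.62204 ≈ 0.6160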